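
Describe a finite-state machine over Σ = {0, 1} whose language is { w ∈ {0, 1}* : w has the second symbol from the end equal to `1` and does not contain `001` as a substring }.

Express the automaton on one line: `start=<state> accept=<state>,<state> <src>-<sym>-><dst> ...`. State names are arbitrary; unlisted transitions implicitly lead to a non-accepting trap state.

start=S0 accept=S4,S5 S0-0->S1 S0-1->S2 S1-0->S3 S1-1->S2 S2-0->S4 S2-1->S5 S3-0->S3 S3-1->S3 S4-0->S3 S4-1->S2 S5-0->S4 S5-1->S5

Build one automaton per condition and run them in lockstep. The first has 7 states tracking the last 2 symbols read; the second has 4 states tracking partial matches of the forbidden pattern `001`. A product state is a pair (one from each), accepting exactly when both do. Equivalent product states are then merged.
        0   1  
>  S0   S1  S2 
   S1   S3  S2 
   S2   S4  S5 
   S3   S3  S3 
 * S4   S3  S2 
 * S5   S4  S5 
(> = start, * = accepting)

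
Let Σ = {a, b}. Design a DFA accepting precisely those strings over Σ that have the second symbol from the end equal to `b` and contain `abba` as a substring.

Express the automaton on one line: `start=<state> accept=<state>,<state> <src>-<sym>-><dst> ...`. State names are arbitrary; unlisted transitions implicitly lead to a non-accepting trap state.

start=q0 accept=q8,q11 q0-a->q1 q0-b->q2 q1-a->q3 q1-b->q4 q2-a->q5 q2-b->q6 q3-a->q3 q3-b->q4 q4-a->q5 q4-b->q7 q5-a->q3 q5-b->q4 q6-a->q5 q6-b->q6 q7-a->q8 q7-b->q6 q8-a->q9 q8-b->q10 q9-a->q9 q9-b->q10 q10-a->q8 q10-b->q11 q11-a->q8 q11-b->q11

Run two small machines in parallel and take their product. One (7 states) tracks the last 2 symbols read; the other (5 states) tracks whether and how much of `abba` has been seen. Each combined state is a pair, one component from each; accept when both components accept.
12 states suffice.
          a    b  
>  q0     q1   q2 
   q1     q3   q4 
   q2     q5   q6 
   q3     q3   q4 
   q4     q5   q7 
   q5     q3   q4 
   q6     q5   q6 
   q7     q8   q6 
 * q8     q9  q10 
   q9     q9  q10 
   q10    q8  q11 
 * q11    q8  q11 
(> = start, * = accepting)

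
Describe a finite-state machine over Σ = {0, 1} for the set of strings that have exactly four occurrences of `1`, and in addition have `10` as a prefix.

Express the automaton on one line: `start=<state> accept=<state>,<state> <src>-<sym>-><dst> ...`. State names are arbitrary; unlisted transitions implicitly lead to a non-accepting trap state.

start=q0 accept=q10 q0-0->q1 q0-1->q2 q1-0->q1 q1-1->q3 q2-0->q4 q2-1->q5 q3-0->q3 q3-1->q5 q4-0->q4 q4-1->q6 q5-0->q5 q5-1->q7 q6-0->q6 q6-1->q8 q7-0->q7 q7-1->q9 q8-0->q8 q8-1->q10 q9-0->q9 q9-1->q11 q10-0->q10 q10-1->q12 q11-0->q11 q11-1->q11 q12-0->q12 q12-1->q12

Build one automaton per condition and run them in lockstep. The first has 6 states tracking the count of `1`s, saturating at 5; the second has 4 states tracking whether the input so far still matches the prefix `10`. A product state is a pair (one from each), accepting exactly when both do.
          0    1  
>  q0     q1   q2 
   q1     q1   q3 
   q2     q4   q5 
   q3     q3   q5 
   q4     q4   q6 
   q5     q5   q7 
   q6     q6   q8 
   q7     q7   q9 
   q8     q8  q10 
   q9     q9  q11 
 * q10   q10  q12 
   q11   q11  q11 
   q12   q12  q12 
(> = start, * = accepting)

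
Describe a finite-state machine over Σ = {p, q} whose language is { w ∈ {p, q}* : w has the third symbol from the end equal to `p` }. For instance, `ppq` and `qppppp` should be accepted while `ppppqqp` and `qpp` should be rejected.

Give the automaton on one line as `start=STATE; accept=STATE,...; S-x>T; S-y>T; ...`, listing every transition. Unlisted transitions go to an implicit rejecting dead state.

start=s0; accept=s7,s8,s9,s10; s0-p>s1; s0-q>s2; s1-p>s3; s1-q>s4; s2-p>s5; s2-q>s6; s3-p>s7; s3-q>s8; s4-p>s9; s4-q>s10; s5-p>s11; s5-q>s12; s6-p>s13; s6-q>s14; s7-p>s7; s7-q>s8; s8-p>s9; s8-q>s10; s9-p>s11; s9-q>s12; s10-p>s13; s10-q>s14; s11-p>s7; s11-q>s8; s12-p>s9; s12-q>s10; s13-p>s11; s13-q>s12; s14-p>s13; s14-q>s14

Because acceptance depends on a position counted from the end, the machine has to buffer the most recent 3 symbols. Make each state the string of the last up-to-3 symbols read; on input `x` shift the window left and append `x`. Accept when the buffered window has length 3 and begins with `p`.
          p    q  
>  s0     s1   s2 
   s1     s3   s4 
   s2     s5   s6 
   s3     s7   s8 
   s4     s9  s10 
   s5    s11  s12 
   s6    s13  s14 
 * s7     s7   s8 
 * s8     s9  s10 
 * s9    s11  s12 
 * s10   s13  s14 
   s11    s7   s8 
   s12    s9  s10 
   s13   s11  s12 
   s14   s13  s14 
(> = start, * = accepting)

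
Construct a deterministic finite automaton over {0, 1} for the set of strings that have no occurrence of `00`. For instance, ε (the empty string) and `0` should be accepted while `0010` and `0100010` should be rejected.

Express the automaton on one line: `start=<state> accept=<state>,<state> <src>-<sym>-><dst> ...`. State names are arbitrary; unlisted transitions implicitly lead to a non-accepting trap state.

Track partial matches of the forbidden pattern `00`. State C is a dead state reached once `00` has occurred; every other state accepts. A means no part of `00` is currently matched.
With 3 states:
       0  1 
>* A   B  A 
 * B   C  A 
   C   C  C 
(> = start, * = accepting)

start=A accept=A,B A-0->B A-1->A B-0->C B-1->A C-0->C C-1->C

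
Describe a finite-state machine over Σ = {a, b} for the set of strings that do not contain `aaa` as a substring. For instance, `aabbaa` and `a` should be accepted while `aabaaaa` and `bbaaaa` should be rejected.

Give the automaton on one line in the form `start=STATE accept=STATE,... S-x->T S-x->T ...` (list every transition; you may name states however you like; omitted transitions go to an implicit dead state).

start=S0 accept=S0,S1,S2 S0-a->S1 S0-b->S0 S1-a->S2 S1-b->S0 S2-a->S3 S2-b->S0 S3-a->S3 S3-b->S3

Track partial matches of the forbidden pattern `aaa`. State S3 is a dead state reached once `aaa` has occurred; every other state accepts. S0 means no part of `aaa` is currently matched.
With 4 states:
        a   b  
>* S0   S1  S0 
 * S1   S2  S0 
 * S2   S3  S0 
   S3   S3  S3 
(> = start, * = accepting)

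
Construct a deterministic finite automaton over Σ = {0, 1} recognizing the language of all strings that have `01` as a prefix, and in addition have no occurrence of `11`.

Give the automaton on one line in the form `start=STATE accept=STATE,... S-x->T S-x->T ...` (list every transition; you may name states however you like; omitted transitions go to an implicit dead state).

start=q0 accept=q3,q4 q0-0->q1 q0-1->q2 q1-0->q2 q1-1->q3 q2-0->q2 q2-1->q2 q3-0->q4 q3-1->q2 q4-0->q4 q4-1->q3

Handle the two conditions separately and then intersect. One (4 states) tracks whether the input so far still matches the prefix `01`; the other (3 states) tracks partial matches of the forbidden pattern `11`. Each combined state is a pair, one component from each; accept when both components accept. Equivalent product states are then merged.
A 5-state machine:
        0   1  
>  q0   q1  q2 
   q1   q2  q3 
   q2   q2  q2 
 * q3   q4  q2 
 * q4   q4  q3 
(> = start, * = accepting)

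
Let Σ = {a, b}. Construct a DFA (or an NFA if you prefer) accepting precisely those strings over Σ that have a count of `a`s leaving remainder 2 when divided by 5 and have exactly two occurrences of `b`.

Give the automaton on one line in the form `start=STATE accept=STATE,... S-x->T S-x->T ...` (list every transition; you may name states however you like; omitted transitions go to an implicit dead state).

Handle the two conditions separately and then intersect. The first has 5 states tracking the count of `a`s modulo 5; the second has 4 states tracking the count of `b`s, saturating at 3. A product state is a pair (one from each), accepting exactly when both do.
A 20-state machine:
          a    b  
>  q0     q1   q2 
   q1     q3   q4 
   q2     q4   q5 
   q3     q6   q7 
   q4     q7   q8 
   q5     q8   q9 
   q6    q10  q11 
   q7    q11  q12 
   q8    q12  q13 
   q9    q13   q9 
   q10    q0  q14 
   q11   q14  q15 
 * q12   q15  q16 
   q13   q16  q13 
   q14    q2  q17 
   q15   q17  q18 
   q16   q18  q16 
   q17    q5  q19 
   q18   q19  q18 
   q19    q9  q19 
(> = start, * = accepting)

start=q0 accept=q12 q0-a->q1 q0-b->q2 q1-a->q3 q1-b->q4 q2-a->q4 q2-b->q5 q3-a->q6 q3-b->q7 q4-a->q7 q4-b->q8 q5-a->q8 q5-b->q9 q6-a->q10 q6-b->q11 q7-a->q11 q7-b->q12 q8-a->q12 q8-b->q13 q9-a->q13 q9-b->q9 q10-a->q0 q10-b->q14 q11-a->q14 q11-b->q15 q12-a->q15 q12-b->q16 q13-a->q16 q13-b->q13 q14-a->q2 q14-b->q17 q15-a->q17 q15-b->q18 q16-a->q18 q16-b->q16 q17-a->q5 q17-b->q19 q18-a->q19 q18-b->q18 q19-a->q9 q19-b->q19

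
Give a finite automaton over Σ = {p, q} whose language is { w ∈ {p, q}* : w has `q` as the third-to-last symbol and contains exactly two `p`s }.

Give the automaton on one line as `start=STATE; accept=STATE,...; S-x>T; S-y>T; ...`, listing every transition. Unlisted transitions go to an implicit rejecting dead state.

start=s0; accept=s10,s12,s13,s14; s0-p>s1; s0-q>s2; s1-p>s3; s1-q>s4; s2-p>s5; s2-q>s2; s3-p>s6; s3-q>s7; s4-p>s8; s4-q>s9; s5-p>s10; s5-q>s4; s6-p>s6; s6-q>s6; s7-p>s6; s7-q>s11; s8-p>s6; s8-q>s12; s9-p>s13; s9-q>s9; s10-p>s6; s10-q>s7; s11-p>s6; s11-q>s14; s12-p>s6; s12-q>s11; s13-p>s6; s13-q>s12; s14-p>s6; s14-q>s14

Run two small machines in parallel and take their product. The first has 15 states tracking the last 3 symbols read; the second has 4 states tracking the count of `p`s, saturating at 3. A product state is a pair (one from each), accepting exactly when both do. Minimizing collapses redundant product states.
15 states suffice.
          p    q  
>  s0     s1   s2 
   s1     s3   s4 
   s2     s5   s2 
   s3     s6   s7 
   s4     s8   s9 
   s5    s10   s4 
   s6     s6   s6 
   s7     s6  s11 
   s8     s6  s12 
   s9    s13   s9 
 * s10    s6   s7 
   s11    s6  s14 
 * s12    s6  s11 
 * s13    s6  s12 
 * s14    s6  s14 
(> = start, * = accepting)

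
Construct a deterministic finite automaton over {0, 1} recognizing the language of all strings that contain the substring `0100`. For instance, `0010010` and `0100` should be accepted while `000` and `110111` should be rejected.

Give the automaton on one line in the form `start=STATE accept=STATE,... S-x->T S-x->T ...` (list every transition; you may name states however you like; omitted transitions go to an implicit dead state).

Track how much of `0100` has been matched so far: state S0 is no progress, S4 is the absorbing accept state reached once `0100` has occurred. Intermediate states record partial matches; on a mismatch, fall back to the longest reusable overlap.
A 5-state machine:
        0   1  
>  S0   S1  S0 
   S1   S1  S2 
   S2   S3  S0 
   S3   S4  S2 
 * S4   S4  S4 
(> = start, * = accepting)

start=S0 accept=S4 S0-0->S1 S0-1->S0 S1-0->S1 S1-1->S2 S2-0->S3 S2-1->S0 S3-0->S4 S3-1->S2 S4-0->S4 S4-1->S4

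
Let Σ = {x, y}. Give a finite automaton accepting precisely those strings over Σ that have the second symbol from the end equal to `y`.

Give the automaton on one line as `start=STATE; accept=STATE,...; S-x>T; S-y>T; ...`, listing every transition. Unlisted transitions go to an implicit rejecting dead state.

A DFA must remember the last 2 symbols (since which symbol is second-to-last isn't known until the input ends). Use one state per possible window of the last ≤2 symbols; accept from those whose window starts with `y`.
With 7 states:
        x   y  
>  q0   q1  q2 
   q1   q3  q4 
   q2   q5  q6 
   q3   q3  q4 
   q4   q5  q6 
 * q5   q3  q4 
 * q6   q5  q6 
(> = start, * = accepting)

start=q0; accept=q5,q6; q0-x>q1; q0-y>q2; q1-x>q3; q1-y>q4; q2-x>q5; q2-y>q6; q3-x>q3; q3-y>q4; q4-x>q5; q4-y>q6; q5-x>q3; q5-y>q4; q6-x>q5; q6-y>q6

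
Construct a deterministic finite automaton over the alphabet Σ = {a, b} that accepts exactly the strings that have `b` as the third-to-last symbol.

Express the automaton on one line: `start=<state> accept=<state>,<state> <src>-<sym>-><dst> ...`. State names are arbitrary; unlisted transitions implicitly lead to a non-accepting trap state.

A DFA must remember the last 3 symbols (since which symbol is third-to-last isn't known until the input ends). Use one state per possible window of the last ≤3 symbols; accept from those whose window starts with `b`.
A 15-state machine:
          a    b  
>  q0     q1   q2 
   q1     q3   q4 
   q2     q5   q6 
   q3     q7   q8 
   q4     q9  q10 
   q5    q11  q12 
   q6    q13  q14 
   q7     q7   q8 
   q8     q9  q10 
   q9    q11  q12 
   q10   q13  q14 
 * q11    q7   q8 
 * q12    q9  q10 
 * q13   q11  q12 
 * q14   q13  q14 
(> = start, * = accepting)

start=q0 accept=q11,q12,q13,q14 q0-a->q1 q0-b->q2 q1-a->q3 q1-b->q4 q2-a->q5 q2-b->q6 q3-a->q7 q3-b->q8 q4-a->q9 q4-b->q10 q5-a->q11 q5-b->q12 q6-a->q13 q6-b->q14 q7-a->q7 q7-b->q8 q8-a->q9 q8-b->q10 q9-a->q11 q9-b->q12 q10-a->q13 q10-b->q14 q11-a->q7 q11-b->q8 q12-a->q9 q12-b->q10 q13-a->q11 q13-b->q12 q14-a->q13 q14-b->q14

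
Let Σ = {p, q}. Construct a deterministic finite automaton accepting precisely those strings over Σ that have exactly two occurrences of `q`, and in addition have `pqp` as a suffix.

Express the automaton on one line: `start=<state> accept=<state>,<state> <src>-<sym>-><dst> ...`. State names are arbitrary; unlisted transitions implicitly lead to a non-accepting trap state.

start=A accept=F A-p->A A-q->B B-p->C B-q->D C-p->C C-q->E D-p->D D-q->D E-p->F E-q->D F-p->D F-q->D

Handle the two conditions separately and then intersect. One (4 states) tracks the count of `q`s, saturating at 3; the other (4 states) tracks how much of the suffix `pqp` has currently been matched. Each combined state is a pair, one component from each; accept when both components accept. Minimizing collapses redundant product states.
A 6-state machine:
       p  q 
>  A   A  B 
   B   C  D 
   C   C  E 
   D   D  D 
   E   F  D 
 * F   D  D 
(> = start, * = accepting)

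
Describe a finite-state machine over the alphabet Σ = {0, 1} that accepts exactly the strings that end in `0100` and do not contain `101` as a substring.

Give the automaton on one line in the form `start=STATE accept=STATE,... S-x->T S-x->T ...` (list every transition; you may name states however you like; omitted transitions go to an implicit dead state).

start=S0 accept=S7 S0-0->S1 S0-1->S2 S1-0->S1 S1-1->S3 S2-0->S4 S2-1->S2 S3-0->S5 S3-1->S2 S4-0->S1 S4-1->S6 S5-0->S7 S5-1->S6 S6-0->S8 S6-1->S9 S7-0->S1 S7-1->S3 S8-0->S10 S8-1->S6 S9-0->S11 S9-1->S9 S10-0->S11 S10-1->S6 S11-0->S11 S11-1->S6

Run two small machines in parallel and take their product. One (5 states) tracks how much of the suffix `0100` has currently been matched; the other (4 states) tracks partial matches of the forbidden pattern `101`. Each combined state is a pair, one component from each; accept when both components accept.
          0    1  
>  S0     S1   S2 
   S1     S1   S3 
   S2     S4   S2 
   S3     S5   S2 
   S4     S1   S6 
   S5     S7   S6 
   S6     S8   S9 
 * S7     S1   S3 
   S8    S10   S6 
   S9    S11   S9 
   S10   S11   S6 
   S11   S11   S6 
(> = start, * = accepting)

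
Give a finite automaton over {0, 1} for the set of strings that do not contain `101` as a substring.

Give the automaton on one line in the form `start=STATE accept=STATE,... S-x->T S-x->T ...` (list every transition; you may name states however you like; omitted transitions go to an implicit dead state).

This is the complement of 'contains `101`'. Use the same substring-matching states — s0 through s3 holding how much of `101` has just been matched — but flip the accepting set: everything except the trap s3 accepts.
        0   1  
>* s0   s0  s1 
 * s1   s2  s1 
 * s2   s0  s3 
   s3   s3  s3 
(> = start, * = accepting)

start=s0 accept=s0,s1,s2 s0-0->s0 s0-1->s1 s1-0->s2 s1-1->s1 s2-0->s0 s2-1->s3 s3-0->s3 s3-1->s3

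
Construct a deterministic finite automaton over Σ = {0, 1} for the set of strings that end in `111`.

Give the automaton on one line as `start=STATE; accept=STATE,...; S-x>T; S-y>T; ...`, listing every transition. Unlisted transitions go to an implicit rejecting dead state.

Remember how much of `111` the current input suffix matches. State A means no match yet; B means the last symbol is `1`; C means the last 2 symbols are `11`; D means the last 3 symbols are `111`. Only D accepts. On a mismatch, fall back to the longest proper suffix that is still a prefix of `111`.
With 4 states:
       0  1 
>  A   A  B 
   B   A  C 
   C   A  D 
 * D   A  D 
(> = start, * = accepting)

start=A; accept=D; A-0>A; A-1>B; B-0>A; B-1>C; C-0>A; C-1>D; D-0>A; D-1>D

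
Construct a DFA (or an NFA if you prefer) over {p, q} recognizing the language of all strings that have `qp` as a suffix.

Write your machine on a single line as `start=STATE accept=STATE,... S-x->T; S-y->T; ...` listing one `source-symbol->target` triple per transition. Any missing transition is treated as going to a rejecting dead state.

Remember how much of `qp` the current input suffix matches. State s0 means no match yet; s1 means the last symbol is `q`; s2 means the last 2 symbols are `qp`. Only s2 accepts. On a mismatch, fall back to the longest proper suffix that is still a prefix of `qp`.
With 3 states:
        p   q  
>  s0   s0  s1 
   s1   s2  s1 
 * s2   s0  s1 
(> = start, * = accepting)

start=s0; accept=s2; s0-p->s0; s0-q->s1; s1-p->s2; s1-q->s1; s2-p->s0; s2-q->s1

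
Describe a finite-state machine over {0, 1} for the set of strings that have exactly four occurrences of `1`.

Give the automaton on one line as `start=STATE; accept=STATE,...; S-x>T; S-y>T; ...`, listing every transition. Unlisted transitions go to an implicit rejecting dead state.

start=S0; accept=S4; S0-0>S0; S0-1>S1; S1-0>S1; S1-1>S2; S2-0>S2; S2-1>S3; S3-0>S3; S3-1>S4; S4-0>S4; S4-1>S5; S5-0>S5; S5-1>S5

Count `1`s, saturating at 5: states S0 through S4 mean 0 through 4 `1`s seen; S5 means more than 4. Each `1` increments (capped at S5); other symbols loop. Accept from {S4}.
6 states suffice.
        0   1  
>  S0   S0  S1 
   S1   S1  S2 
   S2   S2  S3 
   S3   S3  S4 
 * S4   S4  S5 
   S5   S5  S5 
(> = start, * = accepting)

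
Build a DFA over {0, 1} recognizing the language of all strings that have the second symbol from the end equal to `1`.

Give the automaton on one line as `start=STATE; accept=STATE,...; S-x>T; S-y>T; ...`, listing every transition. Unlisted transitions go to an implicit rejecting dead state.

Because acceptance depends on a position counted from the end, the machine has to buffer the most recent 2 symbols. Make each state the string of the last up-to-2 symbols read; on input `x` shift the window left and append `x`. Accept when the buffered window has length 2 and begins with `1`.
A 7-state machine:
       0  1 
>  A   B  C 
   B   D  E 
   C   F  G 
   D   D  E 
   E   F  G 
 * F   D  E 
 * G   F  G 
(> = start, * = accepting)

start=A; accept=F,G; A-0>B; A-1>C; B-0>D; B-1>E; C-0>F; C-1>G; D-0>D; D-1>E; E-0>F; E-1>G; F-0>D; F-1>E; G-0>F; G-1>G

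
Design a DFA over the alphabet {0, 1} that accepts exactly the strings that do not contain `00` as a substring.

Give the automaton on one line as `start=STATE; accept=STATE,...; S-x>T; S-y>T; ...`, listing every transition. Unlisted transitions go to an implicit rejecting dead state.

Track partial matches of the forbidden pattern `00`. State s2 is a dead state reached once `00` has occurred; every other state accepts. s0 means no part of `00` is currently matched.
With 3 states:
        0   1  
>* s0   s1  s0 
 * s1   s2  s0 
   s2   s2  s2 
(> = start, * = accepting)

start=s0; accept=s0,s1; s0-0>s1; s0-1>s0; s1-0>s2; s1-1>s0; s2-0>s2; s2-1>s2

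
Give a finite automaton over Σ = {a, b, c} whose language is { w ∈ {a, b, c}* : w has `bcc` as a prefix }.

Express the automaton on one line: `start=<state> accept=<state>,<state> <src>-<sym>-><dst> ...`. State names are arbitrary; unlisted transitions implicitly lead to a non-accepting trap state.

Walk along `bcc` while the input agrees: from S0 take `b` to S1, and so on. Any deviation drops to the rejecting sink S4. Once S3 is reached the prefix is confirmed and every continuation is accepted.
5 states suffice.
        a   b   c  
>  S0   S4  S1  S4 
   S1   S4  S4  S2 
   S2   S4  S4  S3 
 * S3   S3  S3  S3 
   S4   S4  S4  S4 
(> = start, * = accepting)

start=S0 accept=S3 S0-a->S4 S0-b->S1 S0-c->S4 S1-a->S4 S1-b->S4 S1-c->S2 S2-a->S4 S2-b->S4 S2-c->S3 S3-a->S3 S3-b->S3 S3-c->S3 S4-a->S4 S4-b->S4 S4-c->S4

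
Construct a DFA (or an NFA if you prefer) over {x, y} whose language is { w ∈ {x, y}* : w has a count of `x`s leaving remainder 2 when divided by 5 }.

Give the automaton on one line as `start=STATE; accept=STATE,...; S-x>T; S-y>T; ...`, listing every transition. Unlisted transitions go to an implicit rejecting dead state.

start=s0; accept=s2; s0-x>s1; s0-y>s0; s1-x>s2; s1-y>s1; s2-x>s3; s2-y>s2; s3-x>s4; s3-y>s3; s4-x>s0; s4-y>s4

Keep the running count of `x`s modulo 5: each `x` advances along the cycle s0 → s1 → s2 → s3 → s4 → s0 while other symbols loop. Accept at s2.
5 states suffice.
        x   y  
>  s0   s1  s0 
   s1   s2  s1 
 * s2   s3  s2 
   s3   s4  s3 
   s4   s0  s4 
(> = start, * = accepting)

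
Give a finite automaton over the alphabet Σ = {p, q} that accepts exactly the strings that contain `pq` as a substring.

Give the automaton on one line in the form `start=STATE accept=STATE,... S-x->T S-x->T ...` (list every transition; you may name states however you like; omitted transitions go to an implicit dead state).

start=s0 accept=s2 s0-p->s1 s0-q->s0 s1-p->s1 s1-q->s2 s2-p->s2 s2-q->s2

Track how much of `pq` has been matched so far: state s0 is no progress, s2 is the absorbing accept state reached once `pq` has occurred. Intermediate states record partial matches; on a mismatch, fall back to the longest reusable overlap.
A 3-state machine:
        p   q  
>  s0   s1  s0 
   s1   s1  s2 
 * s2   s2  s2 
(> = start, * = accepting)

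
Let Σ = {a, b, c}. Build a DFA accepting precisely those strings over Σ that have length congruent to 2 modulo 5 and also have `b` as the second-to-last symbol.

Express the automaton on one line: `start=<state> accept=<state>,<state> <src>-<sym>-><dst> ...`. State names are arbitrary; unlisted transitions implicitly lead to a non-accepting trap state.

Handle the two conditions separately and then intersect. One (5 states) tracks the input length modulo 5; the other (13 states) tracks the last 2 symbols read. Each combined state is a pair, one component from each; accept when both components accept. Equivalent product states are then merged.
A 7-state machine:
        a   b   c  
>  q0   q1  q2  q1 
   q1   q3  q3  q3 
   q2   q4  q4  q4 
   q3   q5  q5  q5 
 * q4   q5  q5  q5 
   q5   q6  q6  q6 
   q6   q0  q0  q0 
(> = start, * = accepting)

start=q0 accept=q4 q0-a->q1 q0-b->q2 q0-c->q1 q1-a->q3 q1-b->q3 q1-c->q3 q2-a->q4 q2-b->q4 q2-c->q4 q3-a->q5 q3-b->q5 q3-c->q5 q4-a->q5 q4-b->q5 q4-c->q5 q5-a->q6 q5-b->q6 q5-c->q6 q6-a->q0 q6-b->q0 q6-c->q0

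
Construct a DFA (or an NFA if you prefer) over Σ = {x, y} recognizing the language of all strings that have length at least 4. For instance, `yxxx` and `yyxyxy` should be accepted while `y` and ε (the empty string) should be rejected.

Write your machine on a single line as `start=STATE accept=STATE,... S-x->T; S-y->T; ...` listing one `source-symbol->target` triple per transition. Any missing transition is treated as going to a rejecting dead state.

start=q0; accept=q4,q5; q0-x->q1; q0-y->q1; q1-x->q2; q1-y->q2; q2-x->q3; q2-y->q3; q3-x->q4; q3-y->q4; q4-x->q5; q4-y->q5; q5-x->q5; q5-y->q5

We only need to distinguish lengths 0, 1, …, 4, and '>4'. Chain q0 → q1 → q2 → q3 → q4 → q5 on every symbol, with q5 looping. Accepting states: {q4, q5}.
        x   y  
>  q0   q1  q1 
   q1   q2  q2 
   q2   q3  q3 
   q3   q4  q4 
 * q4   q5  q5 
 * q5   q5  q5 
(> = start, * = accepting)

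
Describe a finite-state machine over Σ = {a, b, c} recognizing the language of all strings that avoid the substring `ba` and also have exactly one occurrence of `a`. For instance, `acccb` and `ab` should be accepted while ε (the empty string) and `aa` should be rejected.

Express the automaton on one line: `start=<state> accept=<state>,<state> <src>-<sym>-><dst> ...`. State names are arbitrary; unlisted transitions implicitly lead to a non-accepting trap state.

start=s0 accept=s1 s0-a->s1 s0-b->s2 s0-c->s0 s1-a->s3 s1-b->s1 s1-c->s1 s2-a->s3 s2-b->s2 s2-c->s0 s3-a->s3 s3-b->s3 s3-c->s3

Run two small machines in parallel and take their product. One (3 states) tracks partial matches of the forbidden pattern `ba`; the other (3 states) tracks the count of `a`s, saturating at 2. Each combined state is a pair, one component from each; accept when both components accept. Minimizing collapses redundant product states.
        a   b   c  
>  s0   s1  s2  s0 
 * s1   s3  s1  s1 
   s2   s3  s2  s0 
   s3   s3  s3  s3 
(> = start, * = accepting)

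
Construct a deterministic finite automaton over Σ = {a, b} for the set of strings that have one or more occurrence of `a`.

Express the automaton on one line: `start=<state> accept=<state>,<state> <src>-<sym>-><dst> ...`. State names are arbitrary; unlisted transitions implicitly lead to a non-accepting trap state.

start=s0 accept=s1,s2 s0-a->s1 s0-b->s0 s1-a->s2 s1-b->s1 s2-a->s2 s2-b->s2

Count `a`s, saturating at 2: state s0 means no `a` yet, s1 means one `a` seen, s2 means more than one. Each `a` increments (capped at s2); other symbols loop. Accept from {s1, s2}.
With 3 states:
        a   b  
>  s0   s1  s0 
 * s1   s2  s1 
 * s2   s2  s2 
(> = start, * = accepting)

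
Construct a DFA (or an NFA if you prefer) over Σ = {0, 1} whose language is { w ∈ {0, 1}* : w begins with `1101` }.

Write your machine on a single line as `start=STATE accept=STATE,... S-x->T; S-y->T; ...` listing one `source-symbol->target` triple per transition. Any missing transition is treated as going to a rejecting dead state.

Walk along `1101` while the input agrees: from q0 take `1` to q1, and so on. Any deviation drops to the rejecting sink q5. Once q4 is reached the prefix is confirmed and every continuation is accepted.
6 states suffice.
        0   1  
>  q0   q5  q1 
   q1   q5  q2 
   q2   q3  q5 
   q3   q5  q4 
 * q4   q4  q4 
   q5   q5  q5 
(> = start, * = accepting)

start=q0; accept=q4; q0-0->q5; q0-1->q1; q1-0->q5; q1-1->q2; q2-0->q3; q2-1->q5; q3-0->q5; q3-1->q4; q4-0->q4; q4-1->q4; q5-0->q5; q5-1->q5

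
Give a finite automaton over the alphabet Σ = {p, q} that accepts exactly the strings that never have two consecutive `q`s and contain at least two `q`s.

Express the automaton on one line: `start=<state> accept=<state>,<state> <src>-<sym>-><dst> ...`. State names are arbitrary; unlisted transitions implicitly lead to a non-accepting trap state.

start=S0 accept=S4,S5 S0-p->S0 S0-q->S1 S1-p->S2 S1-q->S3 S2-p->S2 S2-q->S4 S3-p->S3 S3-q->S3 S4-p->S5 S4-q->S3 S5-p->S5 S5-q->S4

Handle the two conditions separately and then intersect. The first has 3 states tracking partial matches of the forbidden pattern `qq`; the second has 4 states tracking the count of `q`s, saturating at 3. A product state is a pair (one from each), accepting exactly when both do. Equivalent product states are then merged.
With 6 states:
        p   q  
>  S0   S0  S1 
   S1   S2  S3 
   S2   S2  S4 
   S3   S3  S3 
 * S4   S5  S3 
 * S5   S5  S4 
(> = start, * = accepting)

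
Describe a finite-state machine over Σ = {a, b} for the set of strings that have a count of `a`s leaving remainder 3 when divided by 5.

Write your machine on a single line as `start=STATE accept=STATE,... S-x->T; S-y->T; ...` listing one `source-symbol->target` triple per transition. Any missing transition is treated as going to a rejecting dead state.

start=S0; accept=S3; S0-a->S1; S0-b->S0; S1-a->S2; S1-b->S1; S2-a->S3; S2-b->S2; S3-a->S4; S3-b->S3; S4-a->S0; S4-b->S4

Keep the running count of `a`s modulo 5: each `a` advances along the cycle S0 → S1 → S2 → S3 → S4 → S0 while other symbols loop. Accept at S3.
With 5 states:
        a   b  
>  S0   S1  S0 
   S1   S2  S1 
   S2   S3  S2 
 * S3   S4  S3 
   S4   S0  S4 
(> = start, * = accepting)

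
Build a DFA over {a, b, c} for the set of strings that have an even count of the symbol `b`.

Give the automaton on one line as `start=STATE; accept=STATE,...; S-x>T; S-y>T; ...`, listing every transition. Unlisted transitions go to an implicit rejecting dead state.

The only thing that matters is how many `b`s have appeared, reduced mod 2. Use one state per residue: S0 for 0, …, S1 for 1. Reading `b` moves to the next residue; anything else stays put. S0 is accepting.
A 2-state machine:
        a   b   c  
>* S0   S0  S1  S0 
   S1   S1  S0  S1 
(> = start, * = accepting)

start=S0; accept=S0; S0-a>S0; S0-b>S1; S0-c>S0; S1-a>S1; S1-b>S0; S1-c>S1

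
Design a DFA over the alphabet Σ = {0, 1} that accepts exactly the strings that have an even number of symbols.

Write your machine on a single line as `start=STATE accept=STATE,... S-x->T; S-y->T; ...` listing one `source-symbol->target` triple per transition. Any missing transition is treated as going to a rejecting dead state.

start=s0; accept=s0; s0-0->s1; s0-1->s1; s1-0->s0; s1-1->s0

Count input length modulo 2: every symbol advances one step around the cycle s0 → s1 → s0. Accept at s0.
2 states suffice.
        0   1  
>* s0   s1  s1 
   s1   s0  s0 
(> = start, * = accepting)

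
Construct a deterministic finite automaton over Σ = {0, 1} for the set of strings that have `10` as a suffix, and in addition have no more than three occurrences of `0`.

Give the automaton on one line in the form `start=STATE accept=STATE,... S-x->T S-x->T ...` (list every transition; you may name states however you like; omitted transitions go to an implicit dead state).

start=A accept=F,I,L A-0->B A-1->C B-0->D B-1->E C-0->F C-1->C D-0->G D-1->H E-0->I E-1->E F-0->D F-1->E G-0->J G-1->K H-0->L H-1->H I-0->G I-1->H J-0->J J-1->M K-0->N K-1->K L-0->J L-1->K M-0->N M-1->M N-0->J N-1->M

Build one automaton per condition and run them in lockstep. The first has 3 states tracking how much of the suffix `10` has currently been matched; the second has 5 states tracking the count of `0`s, saturating at 4. A product state is a pair (one from each), accepting exactly when both do.
With 14 states:
       0  1 
>  A   B  C 
   B   D  E 
   C   F  C 
   D   G  H 
   E   I  E 
 * F   D  E 
   G   J  K 
   H   L  H 
 * I   G  H 
   J   J  M 
   K   N  K 
 * L   J  K 
   M   N  M 
   N   J  M 
(> = start, * = accepting)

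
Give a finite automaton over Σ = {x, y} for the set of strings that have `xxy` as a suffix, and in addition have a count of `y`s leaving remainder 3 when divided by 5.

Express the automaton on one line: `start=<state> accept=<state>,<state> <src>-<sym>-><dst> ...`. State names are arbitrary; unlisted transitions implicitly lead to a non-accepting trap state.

start=q0 accept=q14 q0-x->q1 q0-y->q2 q1-x->q3 q1-y->q2 q2-x->q4 q2-y->q5 q3-x->q3 q3-y->q6 q4-x->q7 q4-y->q5 q5-x->q8 q5-y->q9 q6-x->q4 q6-y->q5 q7-x->q7 q7-y->q10 q8-x->q11 q8-y->q9 q9-x->q12 q9-y->q13 q10-x->q8 q10-y->q9 q11-x->q11 q11-y->q14 q12-x->q15 q12-y->q13 q13-x->q16 q13-y->q0 q14-x->q12 q14-y->q13 q15-x->q15 q15-y->q17 q16-x->q18 q16-y->q0 q17-x->q16 q17-y->q0 q18-x->q18 q18-y->q19 q19-x->q1 q19-y->q2

Build one automaton per condition and run them in lockstep. One (4 states) tracks how much of the suffix `xxy` has currently been matched; the other (5 states) tracks the count of `y`s modulo 5. Each combined state is a pair, one component from each; accept when both components accept.
          x    y  
>  q0     q1   q2 
   q1     q3   q2 
   q2     q4   q5 
   q3     q3   q6 
   q4     q7   q5 
   q5     q8   q9 
   q6     q4   q5 
   q7     q7  q10 
   q8    q11   q9 
   q9    q12  q13 
   q10    q8   q9 
   q11   q11  q14 
   q12   q15  q13 
   q13   q16   q0 
 * q14   q12  q13 
   q15   q15  q17 
   q16   q18   q0 
   q17   q16   q0 
   q18   q18  q19 
   q19    q1   q2 
(> = start, * = accepting)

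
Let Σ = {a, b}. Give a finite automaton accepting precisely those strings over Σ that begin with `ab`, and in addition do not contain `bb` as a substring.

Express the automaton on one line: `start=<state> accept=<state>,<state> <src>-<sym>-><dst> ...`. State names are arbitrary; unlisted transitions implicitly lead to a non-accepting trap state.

Run two small machines in parallel and take their product. The first has 4 states tracking whether the input so far still matches the prefix `ab`; the second has 3 states tracking partial matches of the forbidden pattern `bb`. A product state is a pair (one from each), accepting exactly when both do.
With 8 states:
        a   b  
>  s0   s1  s2 
   s1   s3  s4 
   s2   s3  s5 
   s3   s3  s2 
 * s4   s6  s7 
   s5   s5  s5 
 * s6   s6  s4 
   s7   s7  s7 
(> = start, * = accepting)

start=s0 accept=s4,s6 s0-a->s1 s0-b->s2 s1-a->s3 s1-b->s4 s2-a->s3 s2-b->s5 s3-a->s3 s3-b->s2 s4-a->s6 s4-b->s7 s5-a->s5 s5-b->s5 s6-a->s6 s6-b->s4 s7-a->s7 s7-b->s7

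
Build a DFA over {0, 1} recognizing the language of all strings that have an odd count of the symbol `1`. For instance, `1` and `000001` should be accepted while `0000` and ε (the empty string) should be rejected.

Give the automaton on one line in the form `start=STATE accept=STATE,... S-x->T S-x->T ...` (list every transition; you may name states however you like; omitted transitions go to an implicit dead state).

start=q0 accept=q1 q0-0->q0 q0-1->q1 q1-0->q1 q1-1->q0

The only thing that matters is how many `1`s have appeared, reduced mod 2. Use one state per residue: q0 for 0, …, q1 for 1. Reading `1` moves to the next residue; anything else stays put. q1 is accepting.
2 states suffice.
        0   1  
>  q0   q0  q1 
 * q1   q1  q0 
(> = start, * = accepting)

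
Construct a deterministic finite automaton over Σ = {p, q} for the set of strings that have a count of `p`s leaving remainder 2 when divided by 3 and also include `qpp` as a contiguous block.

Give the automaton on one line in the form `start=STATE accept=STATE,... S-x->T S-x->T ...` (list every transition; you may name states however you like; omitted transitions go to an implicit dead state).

Build one automaton per condition and run them in lockstep. The first has 3 states tracking the count of `p`s modulo 3; the second has 4 states tracking whether and how much of `qpp` has been seen. A product state is a pair (one from each), accepting exactly when both do.
       p  q 
>  A   B  C 
   B   D  E 
   C   F  C 
   D   A  G 
   E   H  E 
   F   I  E 
   G   J  G 
   H   K  G 
 * I   K  I 
   J   L  C 
   K   L  K 
   L   I  L 
(> = start, * = accepting)

start=A accept=I A-p->B A-q->C B-p->D B-q->E C-p->F C-q->C D-p->A D-q->G E-p->H E-q->E F-p->I F-q->E G-p->J G-q->G H-p->K H-q->G I-p->K I-q->I J-p->L J-q->C K-p->L K-q->K L-p->I L-q->L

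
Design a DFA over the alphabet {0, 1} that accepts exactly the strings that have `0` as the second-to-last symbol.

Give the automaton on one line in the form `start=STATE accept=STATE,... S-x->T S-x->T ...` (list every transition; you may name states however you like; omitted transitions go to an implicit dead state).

start=A accept=D,E A-0->B A-1->C B-0->D B-1->E C-0->F C-1->G D-0->D D-1->E E-0->F E-1->G F-0->D F-1->E G-0->F G-1->G

Because acceptance depends on a position counted from the end, the machine has to buffer the most recent 2 symbols. Make each state the string of the last up-to-2 symbols read; on input `x` shift the window left and append `x`. Accept when the buffered window has length 2 and begins with `0`.
With 7 states:
       0  1 
>  A   B  C 
   B   D  E 
   C   F  G 
 * D   D  E 
 * E   F  G 
   F   D  E 
   G   F  G 
(> = start, * = accepting)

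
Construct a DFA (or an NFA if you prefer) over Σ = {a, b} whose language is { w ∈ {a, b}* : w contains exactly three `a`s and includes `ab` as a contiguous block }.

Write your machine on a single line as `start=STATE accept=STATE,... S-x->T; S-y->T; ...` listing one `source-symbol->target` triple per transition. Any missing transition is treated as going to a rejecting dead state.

start=S0; accept=S7; S0-a->S1; S0-b->S0; S1-a->S2; S1-b->S3; S2-a->S4; S2-b->S5; S3-a->S5; S3-b->S3; S4-a->S6; S4-b->S7; S5-a->S7; S5-b->S5; S6-a->S6; S6-b->S6; S7-a->S6; S7-b->S7

Handle the two conditions separately and then intersect. The first has 5 states tracking the count of `a`s, saturating at 4; the second has 3 states tracking whether and how much of `ab` has been seen. A product state is a pair (one from each), accepting exactly when both do. Equivalent product states are then merged.
With 8 states:
        a   b  
>  S0   S1  S0 
   S1   S2  S3 
   S2   S4  S5 
   S3   S5  S3 
   S4   S6  S7 
   S5   S7  S5 
   S6   S6  S6 
 * S7   S6  S7 
(> = start, * = accepting)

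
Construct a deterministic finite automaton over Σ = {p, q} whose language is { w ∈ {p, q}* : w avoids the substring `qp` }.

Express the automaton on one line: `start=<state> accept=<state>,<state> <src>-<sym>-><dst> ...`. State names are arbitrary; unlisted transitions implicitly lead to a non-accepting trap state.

start=A accept=A,B A-p->A A-q->B B-p->C B-q->B C-p->C C-q->C

This is the complement of 'contains `qp`'. Use the same substring-matching states — A through C holding how much of `qp` has just been matched — but flip the accepting set: everything except the trap C accepts.
A 3-state machine:
       p  q 
>* A   A  B 
 * B   C  B 
   C   C  C 
(> = start, * = accepting)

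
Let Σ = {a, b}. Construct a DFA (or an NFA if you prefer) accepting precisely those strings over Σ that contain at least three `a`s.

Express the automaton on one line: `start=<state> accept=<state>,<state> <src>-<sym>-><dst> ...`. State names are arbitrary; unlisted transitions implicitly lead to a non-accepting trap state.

Count `a`s, saturating at 4: states S0 through S3 mean 0 through 3 `a`s seen; S4 means more than 3. Each `a` increments (capped at S4); other symbols loop. Accept from {S3, S4}.
With 5 states:
        a   b  
>  S0   S1  S0 
   S1   S2  S1 
   S2   S3  S2 
 * S3   S4  S3 
 * S4   S4  S4 
(> = start, * = accepting)

start=S0 accept=S3,S4 S0-a->S1 S0-b->S0 S1-a->S2 S1-b->S1 S2-a->S3 S2-b->S2 S3-a->S4 S3-b->S3 S4-a->S4 S4-b->S4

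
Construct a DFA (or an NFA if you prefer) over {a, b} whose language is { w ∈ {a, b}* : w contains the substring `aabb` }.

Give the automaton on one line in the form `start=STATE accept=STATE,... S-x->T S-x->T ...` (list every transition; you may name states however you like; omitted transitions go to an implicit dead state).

States q0..q3 record the length of the longest prefix of `aabb` that matches the current input suffix. Reaching q4 means `aabb` has been seen, and we stay there forever. Accept from q4.
        a   b  
>  q0   q1  q0 
   q1   q2  q0 
   q2   q2  q3 
   q3   q1  q4 
 * q4   q4  q4 
(> = start, * = accepting)

start=q0 accept=q4 q0-a->q1 q0-b->q0 q1-a->q2 q1-b->q0 q2-a->q2 q2-b->q3 q3-a->q1 q3-b->q4 q4-a->q4 q4-b->q4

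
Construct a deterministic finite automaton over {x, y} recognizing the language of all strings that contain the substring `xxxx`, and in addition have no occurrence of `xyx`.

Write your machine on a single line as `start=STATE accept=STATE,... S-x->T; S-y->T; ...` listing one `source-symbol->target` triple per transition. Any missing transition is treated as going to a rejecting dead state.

start=s0; accept=s6,s7,s8; s0-x->s1; s0-y->s0; s1-x->s2; s1-y->s3; s2-x->s4; s2-y->s3; s3-x->s5; s3-y->s0; s4-x->s6; s4-y->s3; s5-x->s5; s5-y->s5; s6-x->s6; s6-y->s7; s7-x->s5; s7-y->s8; s8-x->s6; s8-y->s8

Handle the two conditions separately and then intersect. One (5 states) tracks whether and how much of `xxxx` has been seen; the other (4 states) tracks partial matches of the forbidden pattern `xyx`. Each combined state is a pair, one component from each; accept when both components accept. Minimizing collapses redundant product states.
A 9-state machine:
        x   y  
>  s0   s1  s0 
   s1   s2  s3 
   s2   s4  s3 
   s3   s5  s0 
   s4   s6  s3 
   s5   s5  s5 
 * s6   s6  s7 
 * s7   s5  s8 
 * s8   s6  s8 
(> = start, * = accepting)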